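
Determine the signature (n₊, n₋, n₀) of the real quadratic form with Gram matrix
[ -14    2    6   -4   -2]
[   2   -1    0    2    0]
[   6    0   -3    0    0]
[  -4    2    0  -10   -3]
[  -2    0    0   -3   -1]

Answer: (1, 4, 0)

Derivation:
step 0: pivot -14 → sign −
step 1: pivot -5/7 → sign −
step 2: pivot 3/5 → sign +
step 3: pivot -6 → sign −
step 4: pivot -3/2 → sign −
signature = (1, 4, 0)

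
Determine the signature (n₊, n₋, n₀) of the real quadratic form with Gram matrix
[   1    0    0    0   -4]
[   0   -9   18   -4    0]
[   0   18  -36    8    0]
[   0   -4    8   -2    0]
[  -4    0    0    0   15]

step 0: pivot 1 → sign +
step 1: pivot -9 → sign −
step 2: pivot -2/9 → sign −
step 3: pivot -1 → sign −
step 4: row/col 4 already zero → sign 0
signature = (1, 3, 1)

Answer: (1, 3, 1)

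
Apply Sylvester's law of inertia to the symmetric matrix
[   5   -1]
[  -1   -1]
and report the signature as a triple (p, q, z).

step 0: pivot 5 → sign +
step 1: pivot -6/5 → sign −
signature = (1, 1, 0)

Answer: (1, 1, 0)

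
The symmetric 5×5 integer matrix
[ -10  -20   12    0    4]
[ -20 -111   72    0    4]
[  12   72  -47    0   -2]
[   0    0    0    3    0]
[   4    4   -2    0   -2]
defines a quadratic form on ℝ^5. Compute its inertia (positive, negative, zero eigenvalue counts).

step 0: pivot -10 → sign −
step 1: pivot -71 → sign −
step 2: pivot -53/355 → sign −
step 3: pivot 3 → sign +
step 4: pivot -6/53 → sign −
signature = (1, 4, 0)

Answer: (1, 4, 0)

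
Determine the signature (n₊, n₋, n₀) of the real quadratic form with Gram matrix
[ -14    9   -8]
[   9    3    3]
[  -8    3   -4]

step 0: pivot -14 → sign −
step 1: pivot 123/14 → sign +
step 2: pivot 2/41 → sign +
signature = (2, 1, 0)

Answer: (2, 1, 0)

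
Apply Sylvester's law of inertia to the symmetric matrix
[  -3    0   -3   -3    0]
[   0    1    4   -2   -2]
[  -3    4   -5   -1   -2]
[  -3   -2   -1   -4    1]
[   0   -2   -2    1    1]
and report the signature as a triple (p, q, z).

step 0: pivot -3 → sign −
step 1: pivot 1 → sign +
step 2: pivot -18 → sign −
step 3: pivot 5/9 → sign +
step 4: pivot -6/5 → sign −
signature = (2, 3, 0)

Answer: (2, 3, 0)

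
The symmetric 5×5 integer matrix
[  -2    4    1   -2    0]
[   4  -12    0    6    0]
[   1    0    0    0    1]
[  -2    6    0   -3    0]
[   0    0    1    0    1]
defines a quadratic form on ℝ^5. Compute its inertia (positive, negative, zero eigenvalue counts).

step 0: pivot -2 → sign −
step 1: pivot -4 → sign −
step 2: pivot 3/2 → sign +
step 3: pivot 1/3 → sign +
step 4: row/col 4 already zero → sign 0
signature = (2, 2, 1)

Answer: (2, 2, 1)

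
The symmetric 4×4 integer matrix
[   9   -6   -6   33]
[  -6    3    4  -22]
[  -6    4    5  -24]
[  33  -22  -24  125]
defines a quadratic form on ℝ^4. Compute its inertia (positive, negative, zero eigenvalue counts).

step 0: pivot 9 → sign +
step 1: pivot -1 → sign −
step 2: pivot 1 → sign +
step 3: row/col 3 already zero → sign 0
signature = (2, 1, 1)

Answer: (2, 1, 1)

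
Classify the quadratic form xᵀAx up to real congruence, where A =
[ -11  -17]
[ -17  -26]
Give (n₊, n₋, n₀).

Answer: (1, 1, 0)

Derivation:
step 0: pivot -11 → sign −
step 1: pivot 3/11 → sign +
signature = (1, 1, 0)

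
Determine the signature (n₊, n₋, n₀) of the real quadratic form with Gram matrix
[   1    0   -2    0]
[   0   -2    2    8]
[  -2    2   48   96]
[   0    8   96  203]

step 0: pivot 1 → sign +
step 1: pivot -2 → sign −
step 2: pivot 46 → sign +
step 3: pivot -3/23 → sign −
signature = (2, 2, 0)

Answer: (2, 2, 0)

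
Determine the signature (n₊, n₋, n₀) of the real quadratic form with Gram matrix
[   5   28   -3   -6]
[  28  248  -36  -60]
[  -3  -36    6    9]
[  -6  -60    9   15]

Answer: (3, 0, 1)

Derivation:
step 0: pivot 5 → sign +
step 1: pivot 456/5 → sign +
step 2: pivot 3/19 → sign +
step 3: row/col 3 already zero → sign 0
signature = (3, 0, 1)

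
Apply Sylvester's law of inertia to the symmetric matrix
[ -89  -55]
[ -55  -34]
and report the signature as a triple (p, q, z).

Answer: (0, 2, 0)

Derivation:
step 0: pivot -89 → sign −
step 1: pivot -1/89 → sign −
signature = (0, 2, 0)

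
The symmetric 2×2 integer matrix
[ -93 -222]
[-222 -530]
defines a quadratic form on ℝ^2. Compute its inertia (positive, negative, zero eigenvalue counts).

step 0: pivot -93 → sign −
step 1: pivot -2/31 → sign −
signature = (0, 2, 0)

Answer: (0, 2, 0)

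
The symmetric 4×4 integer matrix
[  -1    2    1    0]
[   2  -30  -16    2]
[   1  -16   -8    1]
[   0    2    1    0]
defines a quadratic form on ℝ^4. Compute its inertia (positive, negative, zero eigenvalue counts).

step 0: pivot -1 → sign −
step 1: pivot -26 → sign −
step 2: pivot 7/13 → sign +
step 3: pivot 1/7 → sign +
signature = (2, 2, 0)

Answer: (2, 2, 0)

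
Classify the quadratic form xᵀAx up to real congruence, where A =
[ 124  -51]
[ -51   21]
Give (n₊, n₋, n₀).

step 0: pivot 124 → sign +
step 1: pivot 3/124 → sign +
signature = (2, 0, 0)

Answer: (2, 0, 0)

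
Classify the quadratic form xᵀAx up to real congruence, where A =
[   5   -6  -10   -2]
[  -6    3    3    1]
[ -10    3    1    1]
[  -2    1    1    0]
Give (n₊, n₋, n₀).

step 0: pivot 5 → sign +
step 1: pivot -21/5 → sign −
step 2: pivot 2/7 → sign +
step 3: pivot -1/3 → sign −
signature = (2, 2, 0)

Answer: (2, 2, 0)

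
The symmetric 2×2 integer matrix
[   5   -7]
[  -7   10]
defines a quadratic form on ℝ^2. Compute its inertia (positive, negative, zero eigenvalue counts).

Answer: (2, 0, 0)

Derivation:
step 0: pivot 5 → sign +
step 1: pivot 1/5 → sign +
signature = (2, 0, 0)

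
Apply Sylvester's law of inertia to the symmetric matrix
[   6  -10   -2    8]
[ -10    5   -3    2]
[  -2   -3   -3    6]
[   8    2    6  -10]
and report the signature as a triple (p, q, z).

Answer: (1, 2, 1)

Derivation:
step 0: pivot 6 → sign +
step 1: pivot -35/3 → sign −
step 2: pivot -8/35 → sign −
step 3: row/col 3 already zero → sign 0
signature = (1, 2, 1)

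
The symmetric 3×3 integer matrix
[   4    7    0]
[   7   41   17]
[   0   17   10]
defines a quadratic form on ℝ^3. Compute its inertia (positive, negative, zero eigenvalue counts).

step 0: pivot 4 → sign +
step 1: pivot 115/4 → sign +
step 2: pivot -6/115 → sign −
signature = (2, 1, 0)

Answer: (2, 1, 0)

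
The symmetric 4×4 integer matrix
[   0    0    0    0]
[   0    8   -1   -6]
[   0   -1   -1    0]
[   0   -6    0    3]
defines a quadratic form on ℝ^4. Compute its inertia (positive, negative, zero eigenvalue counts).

step 0: pivot 8 → sign +
step 1: pivot -9/8 → sign −
step 2: pivot -1 → sign −
step 3: row/col 3 already zero → sign 0
signature = (1, 2, 1)

Answer: (1, 2, 1)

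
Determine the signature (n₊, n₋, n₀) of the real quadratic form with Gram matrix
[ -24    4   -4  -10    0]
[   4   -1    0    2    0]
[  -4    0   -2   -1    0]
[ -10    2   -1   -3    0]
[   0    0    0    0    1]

step 0: pivot -24 → sign −
step 1: pivot -1/3 → sign −
step 2: pivot 3/2 → sign +
step 3: pivot 1 → sign +
step 4: row/col 4 already zero → sign 0
signature = (2, 2, 1)

Answer: (2, 2, 1)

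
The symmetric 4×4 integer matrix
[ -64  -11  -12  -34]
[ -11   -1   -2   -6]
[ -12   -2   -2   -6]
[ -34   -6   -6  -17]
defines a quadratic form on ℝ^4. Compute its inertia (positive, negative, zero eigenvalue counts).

Answer: (3, 1, 0)

Derivation:
step 0: pivot -64 → sign −
step 1: pivot 57/64 → sign +
step 2: pivot 14/57 → sign +
step 3: pivot 3/7 → sign +
signature = (3, 1, 0)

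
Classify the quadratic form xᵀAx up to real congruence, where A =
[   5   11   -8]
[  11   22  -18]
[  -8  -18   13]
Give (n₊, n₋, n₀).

Answer: (2, 1, 0)

Derivation:
step 0: pivot 5 → sign +
step 1: pivot -11/5 → sign −
step 2: pivot 3/11 → sign +
signature = (2, 1, 0)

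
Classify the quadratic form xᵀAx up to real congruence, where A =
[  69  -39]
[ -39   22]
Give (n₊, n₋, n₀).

step 0: pivot 69 → sign +
step 1: pivot -1/23 → sign −
signature = (1, 1, 0)

Answer: (1, 1, 0)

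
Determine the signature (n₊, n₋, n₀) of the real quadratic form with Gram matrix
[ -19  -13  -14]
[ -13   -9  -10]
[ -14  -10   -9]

step 0: pivot -19 → sign −
step 1: pivot -2/19 → sign −
step 2: pivot 3 → sign +
signature = (1, 2, 0)

Answer: (1, 2, 0)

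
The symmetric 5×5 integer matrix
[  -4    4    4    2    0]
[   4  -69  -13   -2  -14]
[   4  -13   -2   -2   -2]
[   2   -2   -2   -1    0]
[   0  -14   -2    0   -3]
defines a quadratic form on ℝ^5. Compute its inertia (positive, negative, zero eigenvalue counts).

step 0: pivot -4 → sign −
step 1: pivot -65 → sign −
step 2: pivot 211/65 → sign +
step 3: pivot 3/211 → sign +
step 4: row/col 4 already zero → sign 0
signature = (2, 2, 1)

Answer: (2, 2, 1)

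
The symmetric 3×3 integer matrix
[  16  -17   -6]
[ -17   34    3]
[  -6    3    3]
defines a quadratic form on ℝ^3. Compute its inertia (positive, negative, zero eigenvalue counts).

Answer: (3, 0, 0)

Derivation:
step 0: pivot 16 → sign +
step 1: pivot 255/16 → sign +
step 2: pivot 3/85 → sign +
signature = (3, 0, 0)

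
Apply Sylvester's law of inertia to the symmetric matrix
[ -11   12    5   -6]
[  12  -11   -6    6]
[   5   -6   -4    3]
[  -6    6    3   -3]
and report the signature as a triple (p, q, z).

step 0: pivot -11 → sign −
step 1: pivot 23/11 → sign +
step 2: pivot -43/23 → sign −
step 3: pivot 6/43 → sign +
signature = (2, 2, 0)

Answer: (2, 2, 0)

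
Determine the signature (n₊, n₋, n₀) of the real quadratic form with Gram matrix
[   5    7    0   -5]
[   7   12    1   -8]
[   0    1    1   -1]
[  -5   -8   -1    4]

Answer: (3, 1, 0)

Derivation:
step 0: pivot 5 → sign +
step 1: pivot 11/5 → sign +
step 2: pivot 6/11 → sign +
step 3: pivot -2 → sign −
signature = (3, 1, 0)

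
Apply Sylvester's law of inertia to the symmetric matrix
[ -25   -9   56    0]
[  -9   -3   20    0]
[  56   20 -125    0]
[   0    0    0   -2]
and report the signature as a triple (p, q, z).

Answer: (2, 2, 0)

Derivation:
step 0: pivot -25 → sign −
step 1: pivot 6/25 → sign +
step 2: pivot 1/3 → sign +
step 3: pivot -2 → sign −
signature = (2, 2, 0)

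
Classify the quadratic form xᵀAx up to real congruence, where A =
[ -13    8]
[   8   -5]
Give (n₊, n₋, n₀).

Answer: (0, 2, 0)

Derivation:
step 0: pivot -13 → sign −
step 1: pivot -1/13 → sign −
signature = (0, 2, 0)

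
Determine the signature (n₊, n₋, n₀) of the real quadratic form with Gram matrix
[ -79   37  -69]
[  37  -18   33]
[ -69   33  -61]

step 0: pivot -79 → sign −
step 1: pivot -53/79 → sign −
step 2: pivot -2/53 → sign −
signature = (0, 3, 0)

Answer: (0, 3, 0)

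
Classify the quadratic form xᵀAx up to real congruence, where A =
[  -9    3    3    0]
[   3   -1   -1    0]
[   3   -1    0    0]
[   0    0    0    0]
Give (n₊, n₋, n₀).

step 0: pivot -9 → sign −
step 1: pivot 1 → sign +
step 2: row/col 2 already zero → sign 0
step 3: row/col 3 already zero → sign 0
signature = (1, 1, 2)

Answer: (1, 1, 2)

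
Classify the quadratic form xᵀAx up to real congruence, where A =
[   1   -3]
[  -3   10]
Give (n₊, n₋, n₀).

step 0: pivot 1 → sign +
step 1: pivot 1 → sign +
signature = (2, 0, 0)

Answer: (2, 0, 0)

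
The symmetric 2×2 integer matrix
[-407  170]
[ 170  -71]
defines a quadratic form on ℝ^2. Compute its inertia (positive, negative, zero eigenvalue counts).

Answer: (1, 1, 0)

Derivation:
step 0: pivot -407 → sign −
step 1: pivot 3/407 → sign +
signature = (1, 1, 0)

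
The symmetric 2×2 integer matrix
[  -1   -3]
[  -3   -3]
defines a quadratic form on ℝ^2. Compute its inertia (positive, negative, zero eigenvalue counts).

step 0: pivot -1 → sign −
step 1: pivot 6 → sign +
signature = (1, 1, 0)

Answer: (1, 1, 0)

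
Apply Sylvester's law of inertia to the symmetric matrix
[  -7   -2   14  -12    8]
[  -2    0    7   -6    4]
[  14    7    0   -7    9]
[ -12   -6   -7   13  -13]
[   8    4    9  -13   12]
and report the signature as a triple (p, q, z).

Answer: (3, 2, 0)

Derivation:
step 0: pivot -7 → sign −
step 1: pivot 4/7 → sign +
step 2: pivot 49/4 → sign +
step 3: pivot -3 → sign −
step 4: pivot 3/49 → sign +
signature = (3, 2, 0)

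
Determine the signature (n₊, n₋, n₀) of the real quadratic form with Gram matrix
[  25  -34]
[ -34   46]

Answer: (1, 1, 0)

Derivation:
step 0: pivot 25 → sign +
step 1: pivot -6/25 → sign −
signature = (1, 1, 0)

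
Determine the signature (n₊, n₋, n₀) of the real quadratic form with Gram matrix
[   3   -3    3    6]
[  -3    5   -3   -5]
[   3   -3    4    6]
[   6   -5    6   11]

step 0: pivot 3 → sign +
step 1: pivot 2 → sign +
step 2: pivot 1 → sign +
step 3: pivot -3/2 → sign −
signature = (3, 1, 0)

Answer: (3, 1, 0)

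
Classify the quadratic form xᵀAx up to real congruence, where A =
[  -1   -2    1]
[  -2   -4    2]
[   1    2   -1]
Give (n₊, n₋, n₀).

step 0: pivot -1 → sign −
step 1: row/col 1 already zero → sign 0
step 2: row/col 2 already zero → sign 0
signature = (0, 1, 2)

Answer: (0, 1, 2)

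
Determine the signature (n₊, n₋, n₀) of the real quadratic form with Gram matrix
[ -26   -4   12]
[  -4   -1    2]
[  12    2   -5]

step 0: pivot -26 → sign −
step 1: pivot -5/13 → sign −
step 2: pivot 3/5 → sign +
signature = (1, 2, 0)

Answer: (1, 2, 0)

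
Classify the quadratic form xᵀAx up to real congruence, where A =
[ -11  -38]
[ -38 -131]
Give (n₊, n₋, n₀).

step 0: pivot -11 → sign −
step 1: pivot 3/11 → sign +
signature = (1, 1, 0)

Answer: (1, 1, 0)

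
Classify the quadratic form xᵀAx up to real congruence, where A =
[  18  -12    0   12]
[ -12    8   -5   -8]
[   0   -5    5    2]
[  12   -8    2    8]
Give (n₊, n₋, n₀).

Answer: (2, 1, 1)

Derivation:
step 0: pivot 18 → sign +
step 1: pivot 5 → sign +
step 2: pivot -5 → sign −
step 3: row/col 3 already zero → sign 0
signature = (2, 1, 1)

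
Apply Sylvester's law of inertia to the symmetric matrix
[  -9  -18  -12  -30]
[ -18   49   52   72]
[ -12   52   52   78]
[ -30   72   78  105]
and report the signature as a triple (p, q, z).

step 0: pivot -9 → sign −
step 1: pivot 85 → sign +
step 2: pivot 4/85 → sign +
step 3: row/col 3 already zero → sign 0
signature = (2, 1, 1)

Answer: (2, 1, 1)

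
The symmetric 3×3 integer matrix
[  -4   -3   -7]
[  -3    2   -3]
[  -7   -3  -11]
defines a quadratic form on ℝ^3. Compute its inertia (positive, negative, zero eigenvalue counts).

step 0: pivot -4 → sign −
step 1: pivot 17/4 → sign +
step 2: pivot 1/17 → sign +
signature = (2, 1, 0)

Answer: (2, 1, 0)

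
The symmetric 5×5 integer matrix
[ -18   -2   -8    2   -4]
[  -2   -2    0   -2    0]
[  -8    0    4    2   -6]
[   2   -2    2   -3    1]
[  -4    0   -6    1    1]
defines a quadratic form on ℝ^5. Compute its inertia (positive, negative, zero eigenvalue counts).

step 0: pivot -18 → sign −
step 1: pivot -16/9 → sign −
step 2: pivot 8 → sign +
step 3: row/col 3 already zero → sign 0
step 4: row/col 4 already zero → sign 0
signature = (1, 2, 2)

Answer: (1, 2, 2)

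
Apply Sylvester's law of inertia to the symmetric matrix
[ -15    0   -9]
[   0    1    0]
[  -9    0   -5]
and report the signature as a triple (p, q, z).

Answer: (2, 1, 0)

Derivation:
step 0: pivot -15 → sign −
step 1: pivot 1 → sign +
step 2: pivot 2/5 → sign +
signature = (2, 1, 0)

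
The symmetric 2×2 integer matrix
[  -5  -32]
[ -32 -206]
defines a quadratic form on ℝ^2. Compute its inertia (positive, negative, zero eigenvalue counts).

Answer: (0, 2, 0)

Derivation:
step 0: pivot -5 → sign −
step 1: pivot -6/5 → sign −
signature = (0, 2, 0)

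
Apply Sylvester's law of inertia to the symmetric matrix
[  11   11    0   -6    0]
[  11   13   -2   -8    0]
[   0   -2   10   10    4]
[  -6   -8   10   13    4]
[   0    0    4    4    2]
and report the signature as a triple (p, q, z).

Answer: (3, 1, 1)

Derivation:
step 0: pivot 11 → sign +
step 1: pivot 2 → sign +
step 2: pivot 8 → sign +
step 3: pivot -3/11 → sign −
step 4: row/col 4 already zero → sign 0
signature = (3, 1, 1)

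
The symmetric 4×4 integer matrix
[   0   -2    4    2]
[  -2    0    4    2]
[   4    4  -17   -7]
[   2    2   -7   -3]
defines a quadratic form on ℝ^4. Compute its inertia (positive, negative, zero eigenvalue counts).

step 0: pivot -4 → sign −
step 1: pivot 1 → sign +
step 2: pivot -1 → sign −
step 3: pivot 2 → sign +
signature = (2, 2, 0)

Answer: (2, 2, 0)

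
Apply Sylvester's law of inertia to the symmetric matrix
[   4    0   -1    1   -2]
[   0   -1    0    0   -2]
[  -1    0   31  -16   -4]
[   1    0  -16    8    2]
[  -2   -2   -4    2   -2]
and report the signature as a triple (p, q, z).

Answer: (3, 2, 0)

Derivation:
step 0: pivot 4 → sign +
step 1: pivot -1 → sign −
step 2: pivot 123/4 → sign +
step 3: pivot -13/41 → sign −
step 4: pivot 6/13 → sign +
signature = (3, 2, 0)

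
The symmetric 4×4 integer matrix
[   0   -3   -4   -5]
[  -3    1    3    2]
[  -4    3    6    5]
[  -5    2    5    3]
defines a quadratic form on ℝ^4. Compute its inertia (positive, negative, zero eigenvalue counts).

Answer: (1, 2, 1)

Derivation:
step 0: pivot 1 → sign +
step 1: pivot -9 → sign −
step 2: pivot -2/9 → sign −
step 3: row/col 3 already zero → sign 0
signature = (1, 2, 1)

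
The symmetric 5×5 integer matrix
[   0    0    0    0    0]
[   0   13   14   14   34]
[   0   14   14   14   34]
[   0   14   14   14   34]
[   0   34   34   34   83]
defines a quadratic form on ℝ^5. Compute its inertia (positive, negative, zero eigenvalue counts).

step 0: pivot 13 → sign +
step 1: pivot -14/13 → sign −
step 2: pivot 3/7 → sign +
step 3: row/col 3 already zero → sign 0
step 4: row/col 4 already zero → sign 0
signature = (2, 1, 2)

Answer: (2, 1, 2)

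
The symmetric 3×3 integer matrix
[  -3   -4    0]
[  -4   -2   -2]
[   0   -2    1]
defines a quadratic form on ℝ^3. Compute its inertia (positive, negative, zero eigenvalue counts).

Answer: (1, 2, 0)

Derivation:
step 0: pivot -3 → sign −
step 1: pivot 10/3 → sign +
step 2: pivot -1/5 → sign −
signature = (1, 2, 0)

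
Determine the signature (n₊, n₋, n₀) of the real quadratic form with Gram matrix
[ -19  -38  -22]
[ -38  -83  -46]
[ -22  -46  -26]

step 0: pivot -19 → sign −
step 1: pivot -7 → sign −
step 2: pivot 6/133 → sign +
signature = (1, 2, 0)

Answer: (1, 2, 0)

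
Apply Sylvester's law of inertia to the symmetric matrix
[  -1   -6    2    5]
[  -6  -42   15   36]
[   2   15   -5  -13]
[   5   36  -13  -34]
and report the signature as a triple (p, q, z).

Answer: (1, 3, 0)

Derivation:
step 0: pivot -1 → sign −
step 1: pivot -6 → sign −
step 2: pivot 1/2 → sign +
step 3: pivot -3 → sign −
signature = (1, 3, 0)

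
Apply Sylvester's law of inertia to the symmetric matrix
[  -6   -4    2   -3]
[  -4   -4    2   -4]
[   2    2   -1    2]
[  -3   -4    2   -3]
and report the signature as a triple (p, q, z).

step 0: pivot -6 → sign −
step 1: pivot -4/3 → sign −
step 2: pivot 3/2 → sign +
step 3: row/col 3 already zero → sign 0
signature = (1, 2, 1)

Answer: (1, 2, 1)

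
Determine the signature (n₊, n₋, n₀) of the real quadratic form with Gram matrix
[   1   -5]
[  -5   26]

Answer: (2, 0, 0)

Derivation:
step 0: pivot 1 → sign +
step 1: pivot 1 → sign +
signature = (2, 0, 0)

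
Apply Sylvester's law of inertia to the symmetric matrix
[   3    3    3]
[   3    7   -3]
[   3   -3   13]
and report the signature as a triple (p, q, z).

step 0: pivot 3 → sign +
step 1: pivot 4 → sign +
step 2: pivot 1 → sign +
signature = (3, 0, 0)

Answer: (3, 0, 0)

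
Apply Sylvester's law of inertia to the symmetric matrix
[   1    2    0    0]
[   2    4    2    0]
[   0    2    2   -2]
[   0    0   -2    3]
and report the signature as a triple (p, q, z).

Answer: (3, 1, 0)

Derivation:
step 0: pivot 1 → sign +
step 1: pivot 2 → sign +
step 2: pivot -2 → sign −
step 3: pivot 3 → sign +
signature = (3, 1, 0)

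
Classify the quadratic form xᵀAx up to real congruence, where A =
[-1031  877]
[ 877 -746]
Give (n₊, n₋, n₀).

step 0: pivot -1031 → sign −
step 1: pivot 3/1031 → sign +
signature = (1, 1, 0)

Answer: (1, 1, 0)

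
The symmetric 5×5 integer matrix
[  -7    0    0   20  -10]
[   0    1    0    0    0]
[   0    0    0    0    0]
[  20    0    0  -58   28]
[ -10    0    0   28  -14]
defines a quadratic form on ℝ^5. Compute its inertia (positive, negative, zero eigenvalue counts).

step 0: pivot -7 → sign −
step 1: pivot 1 → sign +
step 2: pivot -6/7 → sign −
step 3: pivot 2/3 → sign +
step 4: row/col 4 already zero → sign 0
signature = (2, 2, 1)

Answer: (2, 2, 1)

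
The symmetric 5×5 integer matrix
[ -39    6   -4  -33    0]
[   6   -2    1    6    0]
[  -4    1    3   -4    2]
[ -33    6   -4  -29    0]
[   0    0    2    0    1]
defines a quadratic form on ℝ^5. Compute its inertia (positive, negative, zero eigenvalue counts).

Answer: (1, 4, 0)

Derivation:
step 0: pivot -39 → sign −
step 1: pivot -14/13 → sign −
step 2: pivot 149/42 → sign +
step 3: pivot -46/149 → sign −
step 4: pivot -1/23 → sign −
signature = (1, 4, 0)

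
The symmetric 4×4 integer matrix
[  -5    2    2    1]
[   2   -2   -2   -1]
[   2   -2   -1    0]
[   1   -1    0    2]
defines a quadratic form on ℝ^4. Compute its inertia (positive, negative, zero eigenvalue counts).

Answer: (2, 2, 0)

Derivation:
step 0: pivot -5 → sign −
step 1: pivot -6/5 → sign −
step 2: pivot 1 → sign +
step 3: pivot 3/2 → sign +
signature = (2, 2, 0)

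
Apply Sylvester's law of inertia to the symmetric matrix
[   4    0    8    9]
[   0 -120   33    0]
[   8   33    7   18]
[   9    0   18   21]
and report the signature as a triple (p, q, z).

step 0: pivot 4 → sign +
step 1: pivot -120 → sign −
step 2: pivot 3/40 → sign +
step 3: pivot 3/4 → sign +
signature = (3, 1, 0)

Answer: (3, 1, 0)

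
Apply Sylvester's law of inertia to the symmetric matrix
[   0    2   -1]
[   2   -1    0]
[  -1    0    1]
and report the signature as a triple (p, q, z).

step 0: pivot -1 → sign −
step 1: pivot 4 → sign +
step 2: pivot 3/4 → sign +
signature = (2, 1, 0)

Answer: (2, 1, 0)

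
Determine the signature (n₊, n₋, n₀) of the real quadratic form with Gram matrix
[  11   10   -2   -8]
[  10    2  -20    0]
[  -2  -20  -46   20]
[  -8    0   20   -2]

Answer: (2, 2, 0)

Derivation:
step 0: pivot 11 → sign +
step 1: pivot -78/11 → sign −
step 2: pivot 10/39 → sign +
step 3: pivot -2/5 → sign −
signature = (2, 2, 0)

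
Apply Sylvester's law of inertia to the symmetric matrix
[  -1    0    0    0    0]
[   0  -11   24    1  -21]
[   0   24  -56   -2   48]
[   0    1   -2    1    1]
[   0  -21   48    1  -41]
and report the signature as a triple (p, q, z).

step 0: pivot -1 → sign −
step 1: pivot -11 → sign −
step 2: pivot -40/11 → sign −
step 3: pivot 11/10 → sign +
step 4: pivot -2/11 → sign −
signature = (1, 4, 0)

Answer: (1, 4, 0)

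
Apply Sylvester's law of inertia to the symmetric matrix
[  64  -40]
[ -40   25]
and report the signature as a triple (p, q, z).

Answer: (1, 0, 1)

Derivation:
step 0: pivot 64 → sign +
step 1: row/col 1 already zero → sign 0
signature = (1, 0, 1)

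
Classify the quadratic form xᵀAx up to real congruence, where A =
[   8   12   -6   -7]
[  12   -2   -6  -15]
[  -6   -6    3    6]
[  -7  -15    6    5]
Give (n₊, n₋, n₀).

Answer: (1, 3, 0)

Derivation:
step 0: pivot 8 → sign +
step 1: pivot -20 → sign −
step 2: pivot -21/20 → sign −
step 3: pivot -3/28 → sign −
signature = (1, 3, 0)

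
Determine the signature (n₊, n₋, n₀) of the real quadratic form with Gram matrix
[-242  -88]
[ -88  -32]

Answer: (0, 1, 1)

Derivation:
step 0: pivot -242 → sign −
step 1: row/col 1 already zero → sign 0
signature = (0, 1, 1)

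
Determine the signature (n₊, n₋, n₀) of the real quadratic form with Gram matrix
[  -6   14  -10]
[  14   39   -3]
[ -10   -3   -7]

Answer: (1, 2, 0)

Derivation:
step 0: pivot -6 → sign −
step 1: pivot 215/3 → sign +
step 2: pivot -2/215 → sign −
signature = (1, 2, 0)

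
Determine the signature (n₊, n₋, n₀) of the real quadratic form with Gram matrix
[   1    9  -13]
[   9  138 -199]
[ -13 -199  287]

step 0: pivot 1 → sign +
step 1: pivot 57 → sign +
step 2: pivot 2/57 → sign +
signature = (3, 0, 0)

Answer: (3, 0, 0)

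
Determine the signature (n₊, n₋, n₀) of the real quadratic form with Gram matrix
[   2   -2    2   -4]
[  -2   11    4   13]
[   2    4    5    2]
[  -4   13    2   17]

step 0: pivot 2 → sign +
step 1: pivot 9 → sign +
step 2: pivot -1 → sign −
step 3: row/col 3 already zero → sign 0
signature = (2, 1, 1)

Answer: (2, 1, 1)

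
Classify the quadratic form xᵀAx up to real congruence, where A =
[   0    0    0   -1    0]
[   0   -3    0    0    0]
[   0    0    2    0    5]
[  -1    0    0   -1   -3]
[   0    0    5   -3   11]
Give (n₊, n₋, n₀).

step 0: pivot -3 → sign −
step 1: pivot 2 → sign +
step 2: pivot -1 → sign −
step 3: pivot 1 → sign +
step 4: pivot -3/2 → sign −
signature = (2, 3, 0)

Answer: (2, 3, 0)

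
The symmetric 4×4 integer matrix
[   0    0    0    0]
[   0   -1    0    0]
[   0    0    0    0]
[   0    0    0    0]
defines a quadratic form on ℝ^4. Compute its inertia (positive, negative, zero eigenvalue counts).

Answer: (0, 1, 3)

Derivation:
step 0: pivot -1 → sign −
step 1: row/col 1 already zero → sign 0
step 2: row/col 2 already zero → sign 0
step 3: row/col 3 already zero → sign 0
signature = (0, 1, 3)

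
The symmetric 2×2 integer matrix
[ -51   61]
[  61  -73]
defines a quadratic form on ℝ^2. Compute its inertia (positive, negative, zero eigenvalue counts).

Answer: (0, 2, 0)

Derivation:
step 0: pivot -51 → sign −
step 1: pivot -2/51 → sign −
signature = (0, 2, 0)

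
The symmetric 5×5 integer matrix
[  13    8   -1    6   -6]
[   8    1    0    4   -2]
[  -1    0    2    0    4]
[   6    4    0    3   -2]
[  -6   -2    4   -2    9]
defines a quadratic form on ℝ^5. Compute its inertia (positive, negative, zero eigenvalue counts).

step 0: pivot 13 → sign +
step 1: pivot -51/13 → sign −
step 2: pivot 103/51 → sign +
step 3: pivot 13/103 → sign +
step 4: pivot -3/13 → sign −
signature = (3, 2, 0)

Answer: (3, 2, 0)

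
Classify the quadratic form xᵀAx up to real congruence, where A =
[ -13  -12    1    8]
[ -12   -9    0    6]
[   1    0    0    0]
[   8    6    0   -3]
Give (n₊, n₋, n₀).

step 0: pivot -13 → sign −
step 1: pivot 27/13 → sign +
step 2: pivot -1/3 → sign −
step 3: pivot 1 → sign +
signature = (2, 2, 0)

Answer: (2, 2, 0)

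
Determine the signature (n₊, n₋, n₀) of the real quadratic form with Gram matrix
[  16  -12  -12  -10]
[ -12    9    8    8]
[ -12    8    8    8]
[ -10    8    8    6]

Answer: (2, 1, 1)

Derivation:
step 0: pivot 16 → sign +
step 1: pivot -1 → sign −
step 2: pivot 1 → sign +
step 3: row/col 3 already zero → sign 0
signature = (2, 1, 1)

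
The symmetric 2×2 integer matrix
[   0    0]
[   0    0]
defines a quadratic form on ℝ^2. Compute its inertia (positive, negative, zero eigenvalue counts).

Answer: (0, 0, 2)

Derivation:
step 0: row/col 0 already zero → sign 0
step 1: row/col 1 already zero → sign 0
signature = (0, 0, 2)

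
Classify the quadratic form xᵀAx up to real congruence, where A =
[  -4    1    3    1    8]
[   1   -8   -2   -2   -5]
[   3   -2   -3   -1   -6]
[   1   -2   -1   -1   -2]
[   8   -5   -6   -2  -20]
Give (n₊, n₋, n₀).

Answer: (0, 5, 0)

Derivation:
step 0: pivot -4 → sign −
step 1: pivot -31/4 → sign −
step 2: pivot -17/31 → sign −
step 3: pivot -6/17 → sign −
step 4: pivot -1 → sign −
signature = (0, 5, 0)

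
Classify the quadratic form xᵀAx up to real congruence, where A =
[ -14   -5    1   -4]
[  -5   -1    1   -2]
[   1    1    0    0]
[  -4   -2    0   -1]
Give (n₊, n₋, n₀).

step 0: pivot -14 → sign −
step 1: pivot 11/14 → sign +
step 2: pivot -5/11 → sign −
step 3: pivot -1/5 → sign −
signature = (1, 3, 0)

Answer: (1, 3, 0)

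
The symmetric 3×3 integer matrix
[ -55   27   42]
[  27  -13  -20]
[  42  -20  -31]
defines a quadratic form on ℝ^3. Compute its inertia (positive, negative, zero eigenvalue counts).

Answer: (1, 2, 0)

Derivation:
step 0: pivot -55 → sign −
step 1: pivot 14/55 → sign +
step 2: pivot -3/7 → sign −
signature = (1, 2, 0)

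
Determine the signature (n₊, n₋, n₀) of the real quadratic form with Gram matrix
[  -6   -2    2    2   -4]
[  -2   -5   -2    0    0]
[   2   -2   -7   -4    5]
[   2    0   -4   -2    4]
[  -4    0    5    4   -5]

step 0: pivot -6 → sign −
step 1: pivot -13/3 → sign −
step 2: pivot -61/13 → sign −
step 3: pivot 36/61 → sign +
step 4: pivot -1 → sign −
signature = (1, 4, 0)

Answer: (1, 4, 0)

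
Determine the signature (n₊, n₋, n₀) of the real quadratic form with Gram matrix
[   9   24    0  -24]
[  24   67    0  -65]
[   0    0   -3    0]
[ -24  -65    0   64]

Answer: (2, 2, 0)

Derivation:
step 0: pivot 9 → sign +
step 1: pivot 3 → sign +
step 2: pivot -3 → sign −
step 3: pivot -1/3 → sign −
signature = (2, 2, 0)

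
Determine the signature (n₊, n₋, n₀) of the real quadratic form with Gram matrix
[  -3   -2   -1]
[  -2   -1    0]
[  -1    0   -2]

step 0: pivot -3 → sign −
step 1: pivot 1/3 → sign +
step 2: pivot -3 → sign −
signature = (1, 2, 0)

Answer: (1, 2, 0)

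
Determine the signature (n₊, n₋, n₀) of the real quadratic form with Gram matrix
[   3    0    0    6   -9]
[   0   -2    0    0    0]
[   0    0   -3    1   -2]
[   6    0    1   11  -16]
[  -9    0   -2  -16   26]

step 0: pivot 3 → sign +
step 1: pivot -2 → sign −
step 2: pivot -3 → sign −
step 3: pivot -2/3 → sign −
step 4: pivot 3 → sign +
signature = (2, 3, 0)

Answer: (2, 3, 0)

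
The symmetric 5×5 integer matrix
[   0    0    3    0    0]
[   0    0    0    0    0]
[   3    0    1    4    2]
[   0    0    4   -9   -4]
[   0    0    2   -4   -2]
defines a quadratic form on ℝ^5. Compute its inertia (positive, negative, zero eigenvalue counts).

step 0: pivot 1 → sign +
step 1: pivot -9 → sign −
step 2: pivot -9 → sign −
step 3: pivot -2/9 → sign −
step 4: row/col 4 already zero → sign 0
signature = (1, 3, 1)

Answer: (1, 3, 1)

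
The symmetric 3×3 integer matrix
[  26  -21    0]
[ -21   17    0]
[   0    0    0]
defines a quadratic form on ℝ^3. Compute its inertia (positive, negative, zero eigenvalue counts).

step 0: pivot 26 → sign +
step 1: pivot 1/26 → sign +
step 2: row/col 2 already zero → sign 0
signature = (2, 0, 1)

Answer: (2, 0, 1)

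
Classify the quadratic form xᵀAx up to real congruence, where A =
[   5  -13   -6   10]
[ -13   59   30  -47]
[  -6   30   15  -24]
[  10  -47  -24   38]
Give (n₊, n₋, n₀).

Answer: (3, 1, 0)

Derivation:
step 0: pivot 5 → sign +
step 1: pivot 126/5 → sign +
step 2: pivot -3/7 → sign −
step 3: pivot 1/2 → sign +
signature = (3, 1, 0)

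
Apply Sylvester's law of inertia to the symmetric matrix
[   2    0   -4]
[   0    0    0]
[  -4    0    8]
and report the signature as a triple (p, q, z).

step 0: pivot 2 → sign +
step 1: row/col 1 already zero → sign 0
step 2: row/col 2 already zero → sign 0
signature = (1, 0, 2)

Answer: (1, 0, 2)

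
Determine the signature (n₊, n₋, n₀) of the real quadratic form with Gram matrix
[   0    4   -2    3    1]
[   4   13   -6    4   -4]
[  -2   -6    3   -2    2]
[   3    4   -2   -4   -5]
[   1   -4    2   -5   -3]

step 0: pivot 13 → sign +
step 1: pivot -16/13 → sign −
step 2: pivot 1/4 → sign +
step 3: pivot -13/4 → sign −
step 4: pivot -1/13 → sign −
signature = (2, 3, 0)

Answer: (2, 3, 0)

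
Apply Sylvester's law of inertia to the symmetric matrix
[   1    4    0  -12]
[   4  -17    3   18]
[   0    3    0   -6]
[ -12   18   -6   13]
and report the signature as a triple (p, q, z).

step 0: pivot 1 → sign +
step 1: pivot -33 → sign −
step 2: pivot 3/11 → sign +
step 3: pivot 1 → sign +
signature = (3, 1, 0)

Answer: (3, 1, 0)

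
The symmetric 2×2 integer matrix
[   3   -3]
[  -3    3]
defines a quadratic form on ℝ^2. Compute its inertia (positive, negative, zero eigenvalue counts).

step 0: pivot 3 → sign +
step 1: row/col 1 already zero → sign 0
signature = (1, 0, 1)

Answer: (1, 0, 1)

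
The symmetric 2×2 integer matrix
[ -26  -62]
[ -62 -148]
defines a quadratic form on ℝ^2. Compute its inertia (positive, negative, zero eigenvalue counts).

step 0: pivot -26 → sign −
step 1: pivot -2/13 → sign −
signature = (0, 2, 0)

Answer: (0, 2, 0)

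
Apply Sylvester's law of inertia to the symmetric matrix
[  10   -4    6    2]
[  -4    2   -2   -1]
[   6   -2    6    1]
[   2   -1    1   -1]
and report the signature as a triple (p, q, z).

Answer: (3, 1, 0)

Derivation:
step 0: pivot 10 → sign +
step 1: pivot 2/5 → sign +
step 2: pivot 2 → sign +
step 3: pivot -3/2 → sign −
signature = (3, 1, 0)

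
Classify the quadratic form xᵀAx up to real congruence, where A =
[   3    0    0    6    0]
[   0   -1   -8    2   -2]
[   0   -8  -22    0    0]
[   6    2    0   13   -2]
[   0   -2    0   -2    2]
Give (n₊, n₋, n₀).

Answer: (2, 3, 0)

Derivation:
step 0: pivot 3 → sign +
step 1: pivot -1 → sign −
step 2: pivot 42 → sign +
step 3: pivot -23/21 → sign −
step 4: pivot -2/23 → sign −
signature = (2, 3, 0)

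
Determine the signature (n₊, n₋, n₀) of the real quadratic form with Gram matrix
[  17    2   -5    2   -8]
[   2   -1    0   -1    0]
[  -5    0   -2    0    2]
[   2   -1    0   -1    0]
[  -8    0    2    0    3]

step 0: pivot 17 → sign +
step 1: pivot -21/17 → sign −
step 2: pivot -67/21 → sign −
step 3: pivot -3/67 → sign −
step 4: row/col 4 already zero → sign 0
signature = (1, 3, 1)

Answer: (1, 3, 1)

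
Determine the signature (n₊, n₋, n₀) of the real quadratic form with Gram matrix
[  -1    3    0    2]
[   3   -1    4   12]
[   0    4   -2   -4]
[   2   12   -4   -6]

Answer: (1, 3, 0)

Derivation:
step 0: pivot -1 → sign −
step 1: pivot 8 → sign +
step 2: pivot -4 → sign −
step 3: pivot -1/4 → sign −
signature = (1, 3, 0)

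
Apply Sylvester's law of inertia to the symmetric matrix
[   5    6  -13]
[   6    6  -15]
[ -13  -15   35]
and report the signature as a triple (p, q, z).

Answer: (2, 1, 0)

Derivation:
step 0: pivot 5 → sign +
step 1: pivot -6/5 → sign −
step 2: pivot 3/2 → sign +
signature = (2, 1, 0)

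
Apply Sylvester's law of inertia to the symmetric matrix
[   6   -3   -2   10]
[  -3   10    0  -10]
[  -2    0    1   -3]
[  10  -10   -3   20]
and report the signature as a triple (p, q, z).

Answer: (4, 0, 0)

Derivation:
step 0: pivot 6 → sign +
step 1: pivot 17/2 → sign +
step 2: pivot 11/51 → sign +
step 3: pivot 1/11 → sign +
signature = (4, 0, 0)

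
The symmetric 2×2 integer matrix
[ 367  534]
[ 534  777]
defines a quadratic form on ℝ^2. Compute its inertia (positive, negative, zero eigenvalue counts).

Answer: (2, 0, 0)

Derivation:
step 0: pivot 367 → sign +
step 1: pivot 3/367 → sign +
signature = (2, 0, 0)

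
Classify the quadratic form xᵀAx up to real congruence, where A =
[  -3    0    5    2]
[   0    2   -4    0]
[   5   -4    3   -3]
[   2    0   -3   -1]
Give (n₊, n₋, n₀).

Answer: (3, 1, 0)

Derivation:
step 0: pivot -3 → sign −
step 1: pivot 2 → sign +
step 2: pivot 10/3 → sign +
step 3: pivot 3/10 → sign +
signature = (3, 1, 0)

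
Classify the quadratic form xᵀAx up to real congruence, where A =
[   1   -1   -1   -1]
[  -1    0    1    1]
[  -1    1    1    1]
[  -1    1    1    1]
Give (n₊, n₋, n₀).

Answer: (1, 1, 2)

Derivation:
step 0: pivot 1 → sign +
step 1: pivot -1 → sign −
step 2: row/col 2 already zero → sign 0
step 3: row/col 3 already zero → sign 0
signature = (1, 1, 2)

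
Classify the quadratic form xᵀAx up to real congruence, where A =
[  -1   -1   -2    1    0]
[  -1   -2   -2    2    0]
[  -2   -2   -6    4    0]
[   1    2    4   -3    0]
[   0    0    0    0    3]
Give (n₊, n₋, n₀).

step 0: pivot -1 → sign −
step 1: pivot -1 → sign −
step 2: pivot -2 → sign −
step 3: pivot 1 → sign +
step 4: pivot 3 → sign +
signature = (2, 3, 0)

Answer: (2, 3, 0)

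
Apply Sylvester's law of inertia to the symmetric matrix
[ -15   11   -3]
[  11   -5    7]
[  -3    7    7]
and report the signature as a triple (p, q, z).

Answer: (2, 1, 0)

Derivation:
step 0: pivot -15 → sign −
step 1: pivot 46/15 → sign +
step 2: pivot 2/23 → sign +
signature = (2, 1, 0)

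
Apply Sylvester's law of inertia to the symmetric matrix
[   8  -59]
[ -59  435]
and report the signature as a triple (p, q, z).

Answer: (1, 1, 0)

Derivation:
step 0: pivot 8 → sign +
step 1: pivot -1/8 → sign −
signature = (1, 1, 0)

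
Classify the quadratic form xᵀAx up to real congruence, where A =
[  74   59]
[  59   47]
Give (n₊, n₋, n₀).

Answer: (1, 1, 0)

Derivation:
step 0: pivot 74 → sign +
step 1: pivot -3/74 → sign −
signature = (1, 1, 0)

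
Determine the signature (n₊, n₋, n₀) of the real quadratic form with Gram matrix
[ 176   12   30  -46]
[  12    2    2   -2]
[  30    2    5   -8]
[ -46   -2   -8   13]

Answer: (2, 1, 1)

Derivation:
step 0: pivot 176 → sign +
step 1: pivot 13/11 → sign +
step 2: pivot -3/26 → sign −
step 3: row/col 3 already zero → sign 0
signature = (2, 1, 1)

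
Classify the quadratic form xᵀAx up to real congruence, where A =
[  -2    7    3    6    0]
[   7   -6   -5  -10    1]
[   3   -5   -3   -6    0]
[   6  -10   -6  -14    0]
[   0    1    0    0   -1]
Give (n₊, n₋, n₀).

Answer: (1, 4, 0)

Derivation:
step 0: pivot -2 → sign −
step 1: pivot 37/2 → sign +
step 2: pivot -5/37 → sign −
step 3: pivot -2 → sign −
step 4: pivot -2/5 → sign −
signature = (1, 4, 0)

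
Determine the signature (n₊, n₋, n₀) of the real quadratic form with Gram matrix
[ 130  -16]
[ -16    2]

step 0: pivot 130 → sign +
step 1: pivot 2/65 → sign +
signature = (2, 0, 0)

Answer: (2, 0, 0)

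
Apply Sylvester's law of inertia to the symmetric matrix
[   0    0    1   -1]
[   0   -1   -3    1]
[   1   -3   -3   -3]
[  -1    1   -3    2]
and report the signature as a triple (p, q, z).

Answer: (1, 3, 0)

Derivation:
step 0: pivot -1 → sign −
step 1: pivot 6 → sign +
step 2: pivot -1/6 → sign −
step 3: pivot -3 → sign −
signature = (1, 3, 0)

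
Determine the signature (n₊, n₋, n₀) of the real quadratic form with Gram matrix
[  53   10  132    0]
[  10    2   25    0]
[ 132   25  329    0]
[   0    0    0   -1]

Answer: (3, 1, 0)

Derivation:
step 0: pivot 53 → sign +
step 1: pivot 6/53 → sign +
step 2: pivot 1/6 → sign +
step 3: pivot -1 → sign −
signature = (3, 1, 0)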